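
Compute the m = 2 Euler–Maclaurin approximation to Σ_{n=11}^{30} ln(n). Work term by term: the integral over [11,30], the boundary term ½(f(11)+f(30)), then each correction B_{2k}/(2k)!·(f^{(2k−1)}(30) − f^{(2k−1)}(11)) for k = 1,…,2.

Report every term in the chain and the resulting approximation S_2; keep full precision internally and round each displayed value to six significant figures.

S_2 ≈ 59.5538

The integral term ∫_11^30 ln(x) dx = 56.6591.
½[f(11) + f(30)] = ½[2.39790 + 3.40120] = 2.89955.
So far: 59.5586.
Correction k=1: B_{2}/2! · (f^{(1)}(30) − f^{(1)}(11)) = 1/12 · (0.0333333 − 0.0909091) = -0.00479798.
After k=1: 59.5538.
Correction k=2: B_{4}/4! · (f^{(3)}(30) − f^{(3)}(11)) = −1/720 · (7.40741e-05 − 0.00150263) = 1.98410e-06.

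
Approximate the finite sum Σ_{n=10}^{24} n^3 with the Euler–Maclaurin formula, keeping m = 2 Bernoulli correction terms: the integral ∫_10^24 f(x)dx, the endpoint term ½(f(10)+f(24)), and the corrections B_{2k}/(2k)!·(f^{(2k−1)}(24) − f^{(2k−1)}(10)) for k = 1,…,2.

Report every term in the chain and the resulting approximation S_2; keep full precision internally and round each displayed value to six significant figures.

Integral: ∫_10^24 x^3 dx = 80444.0.
½[f(10) + f(24)] = ½[1000.00 + 13824.0] = 7412.00.
Running total after boundary: 87856.0.
Order-1 term: 1/12 · (1728.00 − 300.000) = 119.000.
Running total after k=1: 87975.0.
Order-2 term: −1/720 · (6.00000 − 6.00000) = 0.00000.

S_2 ≈ 87975.0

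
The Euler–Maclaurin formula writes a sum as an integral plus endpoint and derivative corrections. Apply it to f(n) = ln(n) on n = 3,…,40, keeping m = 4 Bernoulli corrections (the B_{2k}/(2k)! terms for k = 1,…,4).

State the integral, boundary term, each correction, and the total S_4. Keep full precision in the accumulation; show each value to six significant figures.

The integral term ∫_3^40 ln(x) dx = 107.259.
Endpoint term: (f(3) + f(40))/2 = (1.09861 + 3.68888)/2 = 2.39375.
Running total after boundary: 109.653.
k=1: B_{2}/(2)! × [f^{(1)}(40) − f^{(1)}(3)] = 1/12 × (0.0250000 − 0.333333) = -0.0256944.
Running total after k=1: 109.627.
k=2: B_{4}/(4)! × [f^{(3)}(40) − f^{(3)}(3)] = −1/720 × (3.12500e-05 − 0.0740741) = 0.000102837.
Running total after k=2: 109.627.
k=3: B_{6}/(6)! × [f^{(5)}(40) − f^{(5)}(3)] = 1/30240 × (2.34375e-07 − 0.0987654) = -3.26604e-06.
Running total after k=3: 109.627.
k=4: B_{8}/(8)! × [f^{(7)}(40) − f^{(7)}(3)] = −1/1209600 × (4.39453e-09 − 0.329218) = 2.72171e-07.

S_4 ≈ 109.627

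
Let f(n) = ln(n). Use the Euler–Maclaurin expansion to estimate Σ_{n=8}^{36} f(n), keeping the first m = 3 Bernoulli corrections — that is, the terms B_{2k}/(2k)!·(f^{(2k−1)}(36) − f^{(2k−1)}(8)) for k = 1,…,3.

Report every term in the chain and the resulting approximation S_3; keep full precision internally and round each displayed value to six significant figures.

The integral term ∫_8^36 ln(x) dx = 84.3711.
½[f(8) + f(36)] = ½[2.07944 + 3.58352] = 2.83148.
So far: 87.2026.
Order-1 term: 1/12 · (0.0277778 − 0.125000) = -0.00810185.
After k=1: 87.1945.
Order-2 term: −1/720 · (4.28669e-05 − 0.00390625) = 5.36581e-06.
After k=2: 87.1945.
Order-3 term: 1/30240 · (3.96916e-07 − 0.000732422) = -2.42072e-08.

S_3 ≈ 87.1945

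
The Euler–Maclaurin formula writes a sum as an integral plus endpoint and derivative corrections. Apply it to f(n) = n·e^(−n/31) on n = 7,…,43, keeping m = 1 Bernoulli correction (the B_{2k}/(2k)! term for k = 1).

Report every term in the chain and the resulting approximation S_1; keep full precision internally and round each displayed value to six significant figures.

S_1 ≈ 374.958

∫_7^43 x·e^(−x/31) dx evaluates to 366.854.
Boundary: ½(f(7) + f(43)) = ½(5.58511 + 10.7414) = 8.16324.
So far: 375.017.
Order-1 term: 1/12 · (-0.0966966 − 0.617708) = -0.0595337.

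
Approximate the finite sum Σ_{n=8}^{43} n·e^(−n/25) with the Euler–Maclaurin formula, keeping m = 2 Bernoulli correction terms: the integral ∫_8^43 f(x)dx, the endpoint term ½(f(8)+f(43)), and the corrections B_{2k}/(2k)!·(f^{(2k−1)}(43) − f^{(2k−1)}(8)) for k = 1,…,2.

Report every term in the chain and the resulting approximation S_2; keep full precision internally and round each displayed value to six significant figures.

∫_8^43 x·e^(−x/25) dx evaluates to 294.661.
Endpoint term: (f(8) + f(43))/2 = (5.80919 + 7.69984)/2 = 6.75452.
Integral + boundary = 301.415.
k=1: B_{2}/(2)! × [f^{(1)}(43) − f^{(1)}(8)] = 1/12 × (-0.128928 − 0.493781) = -0.0518924.
Running total after k=1: 301.363.
k=2: B_{4}/(4)! × [f^{(3)}(43) − f^{(3)}(8)] = −1/720 × (0.000366727 − 0.00311373) = 3.81528e-06.

S_2 ≈ 301.363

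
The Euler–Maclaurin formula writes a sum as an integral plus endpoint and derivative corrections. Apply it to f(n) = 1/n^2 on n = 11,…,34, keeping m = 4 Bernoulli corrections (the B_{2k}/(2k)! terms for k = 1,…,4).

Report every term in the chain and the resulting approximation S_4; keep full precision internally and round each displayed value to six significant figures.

The integral term ∫_11^34 1/x^2 dx = 0.0614973.
Endpoint term: (f(11) + f(34))/2 = (0.00826446 + 0.000865052)/2 = 0.00456476.
Running total after boundary: 0.0660621.
Correction k=1: B_{2}/2! · (f^{(1)}(34) − f^{(1)}(11)) = 1/12 · (-5.08854e-05 − (-0.00150263)) = 0.000120979.
Partial sum through k=1: 0.0661831.
Correction k=2: B_{4}/4! · (f^{(3)}(34) − f^{(3)}(11)) = −1/720 · (-5.28222e-07 − (-0.000149021)) = -2.06240e-07.
Partial sum through k=2: 0.0661829.
Correction k=3: B_{6}/6! · (f^{(5)}(34) − f^{(5)}(11)) = 1/30240 · (-1.37082e-08 − (-3.69474e-05)) = 1.22135e-09.
Partial sum through k=3: 0.0661829.
Correction k=4: B_{8}/8! · (f^{(7)}(34) − f^{(7)}(11)) = −1/1209600 · (-6.64065e-10 − (-1.70996e-05)) = -1.41360e-11.

S_4 ≈ 0.0661829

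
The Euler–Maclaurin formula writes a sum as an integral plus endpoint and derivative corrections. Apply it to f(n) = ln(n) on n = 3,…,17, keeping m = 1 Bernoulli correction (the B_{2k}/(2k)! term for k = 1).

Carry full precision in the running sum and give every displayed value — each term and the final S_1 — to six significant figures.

S_1 ≈ 32.8118

∫_3^17 ln(x) dx evaluates to 30.8688.
Boundary: ½(f(3) + f(17)) = ½(1.09861 + 2.83321) = 1.96591.
Integral + boundary = 32.8347.
Correction k=1: B_{2}/2! · (f^{(1)}(17) − f^{(1)}(3)) = 1/12 · (0.0588235 − 0.333333) = -0.0228758.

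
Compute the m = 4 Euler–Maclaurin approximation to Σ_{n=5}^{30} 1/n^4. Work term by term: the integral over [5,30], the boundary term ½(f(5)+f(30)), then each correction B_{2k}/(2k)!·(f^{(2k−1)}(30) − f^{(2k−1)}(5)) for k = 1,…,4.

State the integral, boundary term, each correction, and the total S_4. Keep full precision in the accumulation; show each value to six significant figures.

∫_5^30 1/x^4 dx evaluates to 0.00265432.
Boundary: ½(f(5) + f(30)) = ½(0.00160000 + 1.23457e-06) = 0.000800617.
Running total after boundary: 0.00345494.
Order-1 term: 1/12 · (-1.64609e-07 − (-0.00128000)) = 0.000106653.
Running total after k=1: 0.00356159.
Order-2 term: −1/720 · (-5.48697e-09 − (-0.00153600)) = -2.13333e-06.
Running total after k=2: 0.00355946.
Order-3 term: 1/30240 · (-3.41411e-10 − (-0.00344064)) = 1.13778e-07.
Running total after k=3: 0.00355957.
Order-4 term: −1/1209600 · (-3.41411e-11 − (-0.0123863)) = -1.02400e-08.

S_4 ≈ 0.00355956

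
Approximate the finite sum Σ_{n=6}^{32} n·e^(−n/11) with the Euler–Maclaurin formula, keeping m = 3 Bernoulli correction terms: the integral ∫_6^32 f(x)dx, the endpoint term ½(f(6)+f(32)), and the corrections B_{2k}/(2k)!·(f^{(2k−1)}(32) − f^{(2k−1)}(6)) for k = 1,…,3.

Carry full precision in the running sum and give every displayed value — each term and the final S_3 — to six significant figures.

S_3 ≈ 85.1712

The integral term ∫_6^32 x·e^(−x/11) dx = 82.5907.
½[f(6) + f(32)] = ½[3.47747 + 1.74481] = 2.61114.
So far: 85.2018.
Order-1 term: 1/12 · (-0.104094 − 0.263445) = -0.0306282.
After k=1: 85.1712.
Order-2 term: −1/720 · (4.09656e-05 − 0.0117570) = 1.62723e-05.
After k=2: 85.1712.
Order-3 term: 1/30240 · (7.78686e-06 − 0.000176338) = -5.57377e-09.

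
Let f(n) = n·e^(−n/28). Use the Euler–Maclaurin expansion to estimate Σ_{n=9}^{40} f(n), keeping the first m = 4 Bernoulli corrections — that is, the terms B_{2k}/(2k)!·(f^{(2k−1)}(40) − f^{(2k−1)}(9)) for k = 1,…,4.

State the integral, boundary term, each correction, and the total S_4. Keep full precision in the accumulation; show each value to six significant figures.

S_4 ≈ 302.927

The integral term ∫_9^40 x·e^(−x/28) dx = 294.921.
Boundary: ½(f(9) + f(40)) = ½(6.52601 + 9.58604) = 8.05603.
Running total after boundary: 302.977.
Correction k=1: B_{2}/2! · (f^{(1)}(40) − f^{(1)}(9)) = 1/12 · (-0.102708 − 0.492041) = -0.0495623.
After k=1: 302.927.
Correction k=2: B_{4}/4! · (f^{(3)}(40) − f^{(3)}(9)) = −1/720 · (0.000480350 − 0.00247738) = 2.77365e-06.
After k=2: 302.927.
Correction k=3: B_{6}/6! · (f^{(5)}(40) − f^{(5)}(9)) = 1/30240 · (1.39248e-06 − 5.51933e-06) = -1.36470e-10.
After k=3: 302.927.
Correction k=4: B_{8}/8! · (f^{(7)}(40) − f^{(7)}(9)) = −1/1209600 · (2.77075e-09 − 1.00494e-08) = 6.01741e-15.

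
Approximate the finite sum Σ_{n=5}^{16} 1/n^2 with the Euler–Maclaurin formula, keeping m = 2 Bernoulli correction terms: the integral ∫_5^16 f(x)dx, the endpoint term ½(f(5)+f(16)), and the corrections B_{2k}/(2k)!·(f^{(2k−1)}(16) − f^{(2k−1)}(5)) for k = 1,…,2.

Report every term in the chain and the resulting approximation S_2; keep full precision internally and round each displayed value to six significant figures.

S_2 ≈ 0.160735

∫_5^16 1/x^2 dx evaluates to 0.137500.
½[f(5) + f(16)] = ½[0.0400000 + 0.00390625] = 0.0219531.
So far: 0.159453.
Order-1 term: 1/12 · (-0.000488281 − (-0.0160000)) = 0.00129264.
Running total after k=1: 0.160746.
Order-2 term: −1/720 · (-2.28882e-05 − (-0.00768000)) = -1.06349e-05.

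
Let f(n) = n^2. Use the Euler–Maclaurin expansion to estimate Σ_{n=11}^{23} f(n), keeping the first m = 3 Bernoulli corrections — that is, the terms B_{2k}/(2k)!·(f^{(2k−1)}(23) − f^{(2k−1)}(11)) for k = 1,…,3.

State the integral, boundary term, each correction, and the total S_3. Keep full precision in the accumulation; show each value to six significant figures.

S_3 ≈ 3939.00

Integral: ∫_11^23 x^2 dx = 3612.00.
Boundary: ½(f(11) + f(23)) = ½(121.000 + 529.000) = 325.000.
Running total after boundary: 3937.00.
Correction k=1: B_{2}/2! · (f^{(1)}(23) − f^{(1)}(11)) = 1/12 · (46.0000 − 22.0000) = 2.00000.
After k=1: 3939.00.
Correction k=2: B_{4}/4! · (f^{(3)}(23) − f^{(3)}(11)) = −1/720 · (0.00000 − 0.00000) = 0.00000.
After k=2: 3939.00.
Correction k=3: B_{6}/6! · (f^{(5)}(23) − f^{(5)}(11)) = 1/30240 · (0.00000 − 0.00000) = 0.00000.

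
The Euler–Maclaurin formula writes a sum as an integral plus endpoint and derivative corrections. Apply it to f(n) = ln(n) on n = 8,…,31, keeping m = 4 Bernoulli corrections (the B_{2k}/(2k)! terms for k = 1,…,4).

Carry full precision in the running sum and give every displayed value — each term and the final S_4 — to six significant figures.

S_4 ≈ 69.5671

Integral: ∫_8^31 ln(x) dx = 66.8181.
Endpoint term: (f(8) + f(31))/2 = (2.07944 + 3.43399)/2 = 2.75671.
Integral + boundary = 69.5748.
Order-1 term: 1/12 · (0.0322581 − 0.125000) = -0.00772849.
Partial sum through k=1: 69.5671.
Order-2 term: −1/720 · (6.71344e-05 − 0.00390625) = 5.33211e-06.
Partial sum through k=2: 69.5671.
Order-3 term: 1/30240 · (8.38306e-07 − 0.000732422) = -2.41926e-08.
Partial sum through k=3: 69.5671.
Order-4 term: −1/1209600 · (2.61698e-08 − 0.000343323) = 2.83810e-10.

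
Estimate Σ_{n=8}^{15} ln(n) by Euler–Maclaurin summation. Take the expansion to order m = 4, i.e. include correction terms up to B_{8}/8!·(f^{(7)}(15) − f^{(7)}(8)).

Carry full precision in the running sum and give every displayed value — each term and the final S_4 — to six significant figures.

Integral: ∫_8^15 ln(x) dx = 16.9852.
Boundary: ½(f(8) + f(15)) = ½(2.07944 + 2.70805) = 2.39375.
Running total after boundary: 19.3790.
Order-1 term: 1/12 · (0.0666667 − 0.125000) = -0.00486111.
Partial sum through k=1: 19.3741.
Order-2 term: −1/720 · (0.000592593 − 0.00390625) = 4.60230e-06.
Partial sum through k=2: 19.3741.
Order-3 term: 1/30240 · (3.16049e-05 − 0.000732422) = -2.31752e-08.
Partial sum through k=3: 19.3741.
Order-4 term: −1/1209600 · (4.21399e-06 − 0.000343323) = 2.80348e-10.

S_4 ≈ 19.3741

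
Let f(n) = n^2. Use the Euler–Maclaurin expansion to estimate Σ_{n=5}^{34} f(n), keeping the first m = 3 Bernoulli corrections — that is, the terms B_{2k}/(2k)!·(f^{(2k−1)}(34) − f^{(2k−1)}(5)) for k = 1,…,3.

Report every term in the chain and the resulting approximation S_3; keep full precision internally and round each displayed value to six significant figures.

The integral term ∫_5^34 x^2 dx = 13059.7.
Boundary: ½(f(5) + f(34)) = ½(25.0000 + 1156.00) = 590.500.
So far: 13650.2.
Order-1 term: 1/12 · (68.0000 − 10.0000) = 4.83333.
After k=1: 13655.0.
Order-2 term: −1/720 · (0.00000 − 0.00000) = 0.00000.
After k=2: 13655.0.
Order-3 term: 1/30240 · (0.00000 − 0.00000) = 0.00000.

S_3 ≈ 13655.0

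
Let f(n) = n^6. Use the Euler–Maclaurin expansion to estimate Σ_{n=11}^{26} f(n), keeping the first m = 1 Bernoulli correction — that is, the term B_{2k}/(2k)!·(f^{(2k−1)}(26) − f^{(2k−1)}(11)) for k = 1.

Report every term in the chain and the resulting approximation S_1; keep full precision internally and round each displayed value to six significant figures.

S_1 ≈ 1.30582e+09

Integral: ∫_11^26 x^6 dx = 1.14462e+09.
½[f(11) + f(26)] = ½[1.77156e+06 + 3.08916e+08] = 1.55344e+08.
So far: 1.29996e+09.
Order-1 term: 1/12 · (7.12883e+07 − 966306) = 5.86016e+06.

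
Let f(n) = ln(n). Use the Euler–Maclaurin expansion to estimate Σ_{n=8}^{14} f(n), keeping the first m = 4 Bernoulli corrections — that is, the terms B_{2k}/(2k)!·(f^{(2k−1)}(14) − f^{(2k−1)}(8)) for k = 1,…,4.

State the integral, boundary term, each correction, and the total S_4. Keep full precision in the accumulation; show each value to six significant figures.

∫_8^14 ln(x) dx evaluates to 14.3113.
Boundary: ½(f(8) + f(14)) = ½(2.07944 + 2.63906) = 2.35925.
So far: 16.6705.
k=1: B_{2}/(2)! × [f^{(1)}(14) − f^{(1)}(8)] = 1/12 × (0.0714286 − 0.125000) = -0.00446429.
Running total after k=1: 16.6661.
k=2: B_{4}/(4)! × [f^{(3)}(14) − f^{(3)}(8)] = −1/720 × (0.000728863 − 0.00390625) = 4.41304e-06.
Running total after k=2: 16.6661.
k=3: B_{6}/(6)! × [f^{(5)}(14) − f^{(5)}(8)] = 1/30240 × (4.46243e-05 − 0.000732422) = -2.27446e-08.
Running total after k=3: 16.6661.
k=4: B_{8}/(8)! × [f^{(7)}(14) − f^{(7)}(8)] = −1/1209600 × (6.83024e-06 − 0.000343323) = 2.78185e-10.

S_4 ≈ 16.6661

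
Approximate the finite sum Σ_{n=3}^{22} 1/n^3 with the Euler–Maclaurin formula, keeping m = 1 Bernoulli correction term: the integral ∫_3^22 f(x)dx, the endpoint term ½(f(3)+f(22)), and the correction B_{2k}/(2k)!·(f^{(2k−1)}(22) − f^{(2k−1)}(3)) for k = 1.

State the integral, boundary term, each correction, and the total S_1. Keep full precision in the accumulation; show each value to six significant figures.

S_1 ≈ 0.0761733

Integral: ∫_3^22 1/x^3 dx = 0.0545225.
Boundary: ½(f(3) + f(22)) = ½(0.0370370 + 9.39144e-05) = 0.0185655.
So far: 0.0730880.
k=1: B_{2}/(2)! × [f^{(1)}(22) − f^{(1)}(3)] = 1/12 × (-1.28065e-05 − (-0.0370370)) = 0.00308535.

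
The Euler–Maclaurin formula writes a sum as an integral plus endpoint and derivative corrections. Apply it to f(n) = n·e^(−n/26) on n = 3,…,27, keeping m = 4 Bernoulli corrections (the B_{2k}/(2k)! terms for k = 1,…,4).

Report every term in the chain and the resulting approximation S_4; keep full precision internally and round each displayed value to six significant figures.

S_4 ≈ 190.070

∫_3^27 x·e^(−x/26) dx evaluates to 184.021.
Endpoint term: (f(3) + f(27))/2 = (2.67307 + 9.55797)/2 = 6.11552.
So far: 190.137.
Correction k=1: B_{2}/2! · (f^{(1)}(27) − f^{(1)}(3)) = 1/12 · (-0.0136153 − 0.788213) = -0.0668190.
Running total after k=1: 190.070.
Correction k=2: B_{4}/4! · (f^{(3)}(27) − f^{(3)}(3)) = −1/720 · (0.00102719 − 0.00380216) = 3.85412e-06.
Running total after k=2: 190.070.
Correction k=3: B_{6}/6! · (f^{(5)}(27) − f^{(5)}(3)) = 1/30240 · (3.06883e-06 − 9.52415e-06) = -2.13470e-10.
Running total after k=3: 190.070.
Correction k=4: B_{8}/8! · (f^{(7)}(27) − f^{(7)}(3)) = −1/1209600 · (6.83156e-09 − 1.98577e-08) = 1.07690e-14.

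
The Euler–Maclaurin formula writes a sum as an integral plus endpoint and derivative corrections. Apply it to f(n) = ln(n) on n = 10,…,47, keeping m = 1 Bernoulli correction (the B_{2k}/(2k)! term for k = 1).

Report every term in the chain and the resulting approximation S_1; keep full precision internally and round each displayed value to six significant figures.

S_1 ≈ 124.001

The integral term ∫_10^47 ln(x) dx = 120.931.
½[f(10) + f(47)] = ½[2.30259 + 3.85015] = 3.07637.
Running total after boundary: 124.007.
k=1: B_{2}/(2)! × [f^{(1)}(47) − f^{(1)}(10)] = 1/12 × (0.0212766 − 0.100000) = -0.00656028.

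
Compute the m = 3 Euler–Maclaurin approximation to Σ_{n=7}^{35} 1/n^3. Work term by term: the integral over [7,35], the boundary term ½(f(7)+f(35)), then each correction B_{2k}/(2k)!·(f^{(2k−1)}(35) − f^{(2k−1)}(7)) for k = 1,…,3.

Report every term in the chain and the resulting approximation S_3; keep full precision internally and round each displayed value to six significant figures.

S_3 ≈ 0.0113686

The integral term ∫_7^35 1/x^3 dx = 0.00979592.
Boundary: ½(f(7) + f(35)) = ½(0.00291545 + 2.33236e-05) = 0.00146939.
So far: 0.0112653.
Order-1 term: 1/12 · (-1.99917e-06 − (-0.00124948)) = 0.000103957.
Running total after k=1: 0.0113693.
Order-2 term: −1/720 · (-3.26395e-08 − (-0.000509992)) = -7.08276e-07.
Running total after k=2: 0.0113686.
Order-3 term: 1/30240 · (-1.11907e-09 − (-0.000437136)) = 1.44555e-08.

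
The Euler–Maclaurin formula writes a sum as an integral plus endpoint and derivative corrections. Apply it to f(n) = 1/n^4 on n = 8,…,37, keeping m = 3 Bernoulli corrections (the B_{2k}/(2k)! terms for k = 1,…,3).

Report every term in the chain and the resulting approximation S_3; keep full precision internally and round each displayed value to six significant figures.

Integral: ∫_8^37 1/x^4 dx = 0.000644461.
Endpoint term: (f(8) + f(37))/2 = (0.000244141 + 5.33572e-07)/2 = 0.000122337.
Integral + boundary = 0.000766798.
Correction k=1: B_{2}/2! · (f^{(1)}(37) − f^{(1)}(8)) = 1/12 · (-5.76835e-08 − (-0.000122070)) = 1.01677e-05.
Running total after k=1: 0.000776966.
Correction k=2: B_{4}/4! · (f^{(3)}(37) − f^{(3)}(8)) = −1/720 · (-1.26406e-09 − (-5.72205e-05)) = -7.94711e-08.
Running total after k=2: 0.000776886.
Correction k=3: B_{6}/6! · (f^{(5)}(37) − f^{(5)}(8)) = 1/30240 · (-5.17075e-11 − (-5.00679e-05)) = 1.65568e-09.

S_3 ≈ 0.000776888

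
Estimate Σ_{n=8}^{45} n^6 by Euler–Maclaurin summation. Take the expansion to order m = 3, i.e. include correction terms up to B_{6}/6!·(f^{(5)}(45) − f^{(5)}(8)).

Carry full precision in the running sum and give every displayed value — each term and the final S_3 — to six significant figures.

S_3 ≈ 5.76253e+10

The integral term ∫_8^45 x^6 dx = 5.33811e+10.
½[f(8) + f(45)] = ½[262144 + 8.30377e+09] = 4.15201e+09.
Running total after boundary: 5.75331e+10.
Order-1 term: 1/12 · (1.10717e+09 − 196608) = 9.22477e+07.
After k=1: 5.76253e+10.
Order-2 term: −1/720 · (1.09350e+07 − 61440.0) = -15102.2.
After k=2: 5.76253e+10.
Order-3 term: 1/30240 · (32400.0 − 5760.00) = 0.880952.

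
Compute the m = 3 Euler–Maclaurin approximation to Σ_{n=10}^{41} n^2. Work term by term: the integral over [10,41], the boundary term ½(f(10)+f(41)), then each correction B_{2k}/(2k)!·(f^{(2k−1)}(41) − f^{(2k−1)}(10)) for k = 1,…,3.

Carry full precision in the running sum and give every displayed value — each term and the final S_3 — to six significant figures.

∫_10^41 x^2 dx evaluates to 22640.3.
Endpoint term: (f(10) + f(41))/2 = (100.000 + 1681.00)/2 = 890.500.
So far: 23530.8.
k=1: B_{2}/(2)! × [f^{(1)}(41) − f^{(1)}(10)] = 1/12 × (82.0000 − 20.0000) = 5.16667.
Running total after k=1: 23536.0.
k=2: B_{4}/(4)! × [f^{(3)}(41) − f^{(3)}(10)] = −1/720 × (0.00000 − 0.00000) = 0.00000.
Running total after k=2: 23536.0.
k=3: B_{6}/(6)! × [f^{(5)}(41) − f^{(5)}(10)] = 1/30240 × (0.00000 − 0.00000) = 0.00000.

S_3 ≈ 23536.0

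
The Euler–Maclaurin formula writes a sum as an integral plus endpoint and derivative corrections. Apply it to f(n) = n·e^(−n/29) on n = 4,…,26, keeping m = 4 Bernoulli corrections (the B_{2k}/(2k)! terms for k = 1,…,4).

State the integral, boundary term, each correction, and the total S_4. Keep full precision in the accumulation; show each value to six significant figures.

S_4 ≈ 189.967

Integral: ∫_4^26 x·e^(−x/29) dx = 182.980.
Endpoint term: (f(4) + f(26))/2 = (3.48464 + 10.6073)/2 = 7.04598.
So far: 190.026.
Correction k=1: B_{2}/2! · (f^{(1)}(26) − f^{(1)}(4)) = 1/12 · (0.0422042 − 0.750999) = -0.0590662.
After k=1: 189.967.
Correction k=2: B_{4}/4! · (f^{(3)}(26) − f^{(3)}(4)) = −1/720 · (0.00102040 − 0.00296470) = 2.70043e-06.
After k=2: 189.967.
Correction k=3: B_{6}/6! · (f^{(5)}(26) − f^{(5)}(4)) = 1/30240 · (2.36695e-06 − 5.98862e-06) = -1.19764e-10.
After k=3: 189.967.
Correction k=4: B_{8}/8! · (f^{(7)}(26) − f^{(7)}(4)) = −1/1209600 · (4.18620e-09 − 1.00500e-08) = 4.84769e-15.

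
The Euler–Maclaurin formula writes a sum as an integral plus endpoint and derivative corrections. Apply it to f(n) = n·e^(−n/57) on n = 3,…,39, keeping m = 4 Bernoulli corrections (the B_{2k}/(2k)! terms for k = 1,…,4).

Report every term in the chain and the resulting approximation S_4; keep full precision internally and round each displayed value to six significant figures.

The integral term ∫_3^39 x·e^(−x/57) dx = 484.095.
Boundary: ½(f(3) + f(39)) = ½(2.84619 + 19.6750) = 11.2606.
So far: 495.355.
Order-1 term: 1/12 · (0.159312 − 0.898796) = -0.0616237.
After k=1: 495.294.
Order-2 term: −1/720 · (0.000359584 − 0.000860651) = 6.95926e-07.
After k=2: 495.294.
Order-3 term: 1/30240 · (2.06259e-07 − 4.44649e-07) = -7.88328e-12.
After k=3: 495.294.
Order-4 term: −1/1209600 · (9.29030e-11 − 1.92182e-10) = 8.20762e-17.

S_4 ≈ 495.294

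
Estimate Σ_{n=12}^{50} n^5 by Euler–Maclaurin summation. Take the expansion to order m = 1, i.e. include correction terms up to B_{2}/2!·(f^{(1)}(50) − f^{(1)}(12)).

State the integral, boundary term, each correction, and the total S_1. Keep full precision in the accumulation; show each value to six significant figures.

S_1 ≈ 2.76264e+09

Integral: ∫_12^50 x^5 dx = 2.60367e+09.
Endpoint term: (f(12) + f(50))/2 = (248832 + 3.12500e+08)/2 = 1.56374e+08.
So far: 2.76004e+09.
Correction k=1: B_{2}/2! · (f^{(1)}(50) − f^{(1)}(12)) = 1/12 · (3.12500e+07 − 103680) = 2.59553e+06.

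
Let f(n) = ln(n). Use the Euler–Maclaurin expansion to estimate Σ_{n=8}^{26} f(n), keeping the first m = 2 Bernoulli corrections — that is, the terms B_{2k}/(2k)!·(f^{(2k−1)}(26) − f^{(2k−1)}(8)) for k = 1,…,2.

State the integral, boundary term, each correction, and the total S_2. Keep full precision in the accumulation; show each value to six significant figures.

Integral: ∫_8^26 ln(x) dx = 50.0750.
½[f(8) + f(26)] = ½[2.07944 + 3.25810] = 2.66877.
Integral + boundary = 52.7437.
Order-1 term: 1/12 · (0.0384615 − 0.125000) = -0.00721154.
Running total after k=1: 52.7365.
Order-2 term: −1/720 · (0.000113792 − 0.00390625) = 5.26730e-06.

S_2 ≈ 52.7365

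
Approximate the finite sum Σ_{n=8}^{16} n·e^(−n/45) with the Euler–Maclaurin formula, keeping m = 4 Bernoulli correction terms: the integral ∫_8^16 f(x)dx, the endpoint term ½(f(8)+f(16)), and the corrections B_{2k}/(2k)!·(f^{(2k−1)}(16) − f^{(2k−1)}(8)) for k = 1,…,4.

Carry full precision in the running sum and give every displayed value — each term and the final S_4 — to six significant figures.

Integral: ∫_8^16 x·e^(−x/45) dx = 72.8992.
Endpoint term: (f(8) + f(16))/2 = (6.69703 + 11.2125)/2 = 8.95479.
So far: 81.8540.
Correction k=1: B_{2}/2! · (f^{(1)}(16) − f^{(1)}(8)) = 1/12 · (0.451616 − 0.688306) = -0.0197241.
Running total after k=1: 81.8343.
Correction k=2: B_{4}/4! · (f^{(3)}(16) − f^{(3)}(8)) = −1/720 · (0.000915153 − 0.00116670) = 3.49368e-07.
Running total after k=2: 81.8343.
Correction k=3: B_{6}/6! · (f^{(5)}(16) − f^{(5)}(8)) = 1/30240 · (7.93721e-07 − 9.84440e-07) = -6.30684e-12.
Running total after k=3: 81.8343.
Correction k=4: B_{8}/8! · (f^{(7)}(16) − f^{(7)}(8)) = −1/1209600 · (5.60748e-10 − 6.87769e-10) = 1.05011e-16.

S_4 ≈ 81.8343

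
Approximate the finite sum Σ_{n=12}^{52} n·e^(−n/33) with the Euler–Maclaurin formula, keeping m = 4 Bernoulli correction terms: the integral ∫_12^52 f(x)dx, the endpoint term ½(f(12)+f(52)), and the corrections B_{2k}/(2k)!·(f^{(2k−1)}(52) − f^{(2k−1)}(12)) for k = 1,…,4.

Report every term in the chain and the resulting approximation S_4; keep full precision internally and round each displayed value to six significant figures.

The integral term ∫_12^52 x·e^(−x/33) dx = 452.072.
Boundary: ½(f(12) + f(52)) = ½(8.34173 + 10.7562) = 9.54898.
So far: 461.621.
Order-1 term: 1/12 · (-0.119096 − 0.442364) = -0.0467884.
Running total after k=1: 461.574.
Order-2 term: −1/720 · (0.000270529 − 0.00168288) = 1.96159e-06.
Running total after k=2: 461.574.
Order-3 term: 1/30240 · (5.97263e-07 − 2.71767e-06) = -7.01192e-11.
Running total after k=3: 461.574.
Order-4 term: −1/1209600 · (8.68786e-10 − 3.57208e-09) = 2.23487e-15.

S_4 ≈ 461.574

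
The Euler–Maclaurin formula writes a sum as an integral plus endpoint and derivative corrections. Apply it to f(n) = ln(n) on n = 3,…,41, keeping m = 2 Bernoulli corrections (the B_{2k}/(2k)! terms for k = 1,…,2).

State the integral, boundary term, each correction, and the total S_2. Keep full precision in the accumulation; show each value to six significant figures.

The integral term ∫_3^41 ln(x) dx = 110.961.
½[f(3) + f(41)] = ½[1.09861 + 3.71357] = 2.40609.
Running total after boundary: 113.367.
Correction k=1: B_{2}/2! · (f^{(1)}(41) − f^{(1)}(3)) = 1/12 · (0.0243902 − 0.333333) = -0.0257453.
Partial sum through k=1: 113.341.
Correction k=2: B_{4}/4! · (f^{(3)}(41) − f^{(3)}(3)) = −1/720 · (2.90187e-05 − 0.0740741) = 0.000102840.

S_2 ≈ 113.341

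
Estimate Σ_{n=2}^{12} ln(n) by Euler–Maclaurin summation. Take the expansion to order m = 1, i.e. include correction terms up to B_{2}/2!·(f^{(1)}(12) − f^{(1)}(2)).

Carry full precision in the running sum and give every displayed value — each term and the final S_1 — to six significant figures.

S_1 ≈ 19.9869

The integral term ∫_2^12 ln(x) dx = 18.4326.
Endpoint term: (f(2) + f(12))/2 = (0.693147 + 2.48491)/2 = 1.58903.
So far: 20.0216.
Order-1 term: 1/12 · (0.0833333 − 0.500000) = -0.0347222.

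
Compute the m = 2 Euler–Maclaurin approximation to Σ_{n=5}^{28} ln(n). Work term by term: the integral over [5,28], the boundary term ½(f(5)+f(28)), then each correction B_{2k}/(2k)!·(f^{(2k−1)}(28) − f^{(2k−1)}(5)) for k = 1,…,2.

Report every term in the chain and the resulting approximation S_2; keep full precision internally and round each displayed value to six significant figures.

Integral: ∫_5^28 ln(x) dx = 62.2545.
Endpoint term: (f(5) + f(28))/2 = (1.60944 + 3.33220)/2 = 2.47082.
Running total after boundary: 64.7254.
Correction k=1: B_{2}/2! · (f^{(1)}(28) − f^{(1)}(5)) = 1/12 · (0.0357143 − 0.200000) = -0.0136905.
After k=1: 64.7117.
Correction k=2: B_{4}/4! · (f^{(3)}(28) − f^{(3)}(5)) = −1/720 · (9.11079e-05 − 0.0160000) = 2.20957e-05.

S_2 ≈ 64.7117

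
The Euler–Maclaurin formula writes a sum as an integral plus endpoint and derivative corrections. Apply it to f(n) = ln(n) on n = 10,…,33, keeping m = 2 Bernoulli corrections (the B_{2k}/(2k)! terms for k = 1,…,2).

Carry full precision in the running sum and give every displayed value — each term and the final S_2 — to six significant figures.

S_2 ≈ 72.2526

∫_10^33 ln(x) dx evaluates to 69.3589.
½[f(10) + f(33)] = ½[2.30259 + 3.49651] = 2.89955.
Integral + boundary = 72.2584.
Order-1 term: 1/12 · (0.0303030 − 0.100000) = -0.00580808.
Running total after k=1: 72.2526.
Order-2 term: −1/720 · (5.56529e-05 − 0.00200000) = 2.70048e-06.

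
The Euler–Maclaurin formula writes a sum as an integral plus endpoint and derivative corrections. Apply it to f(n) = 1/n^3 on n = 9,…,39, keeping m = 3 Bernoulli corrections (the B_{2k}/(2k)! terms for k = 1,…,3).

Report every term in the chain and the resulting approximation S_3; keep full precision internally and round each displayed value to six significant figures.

S_3 ≈ 0.00657625

∫_9^39 1/x^3 dx evaluates to 0.00584411.
½[f(9) + f(39)] = ½[0.00137174 + 1.68580e-05] = 0.000694300.
Running total after boundary: 0.00653841.
Order-1 term: 1/12 · (-1.29677e-06 − (-0.000457247)) = 3.79959e-05.
Running total after k=1: 0.00657640.
Order-2 term: −1/720 · (-1.70515e-08 − (-0.000112901)) = -1.56783e-07.
Running total after k=2: 0.00657625.
Order-3 term: 1/30240 · (-4.70851e-10 − (-5.85410e-05)) = 1.93587e-09.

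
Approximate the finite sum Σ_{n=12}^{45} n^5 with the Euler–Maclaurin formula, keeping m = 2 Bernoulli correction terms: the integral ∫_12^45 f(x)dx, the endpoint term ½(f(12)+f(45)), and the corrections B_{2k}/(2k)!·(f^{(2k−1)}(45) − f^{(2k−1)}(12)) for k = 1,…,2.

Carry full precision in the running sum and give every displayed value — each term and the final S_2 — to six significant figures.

S_2 ≈ 1.47755e+09

∫_12^45 x^5 dx evaluates to 1.38346e+09.
Endpoint term: (f(12) + f(45))/2 = (248832 + 1.84528e+08)/2 = 9.23885e+07.
Running total after boundary: 1.47585e+09.
Order-1 term: 1/12 · (2.05031e+07 − 103680) = 1.69995e+06.
Running total after k=1: 1.47755e+09.
Order-2 term: −1/720 · (121500 − 8640.00) = -156.750.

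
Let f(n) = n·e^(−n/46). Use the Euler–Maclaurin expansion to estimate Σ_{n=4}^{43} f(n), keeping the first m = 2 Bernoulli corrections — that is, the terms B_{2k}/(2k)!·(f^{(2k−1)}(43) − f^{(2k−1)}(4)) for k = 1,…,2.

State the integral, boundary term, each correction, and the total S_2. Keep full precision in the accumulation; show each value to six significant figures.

Integral: ∫_4^43 x·e^(−x/46) dx = 500.853.
Boundary: ½(f(4) + f(43)) = ½(3.66687 + 16.8849) = 10.2759.
Running total after boundary: 511.129.
Correction k=1: B_{2}/2! · (f^{(1)}(43) − f^{(1)}(4)) = 1/12 · (0.0256090 − 0.837002) = -0.0676161.
Running total after k=1: 511.061.
Correction k=2: B_{4}/4! · (f^{(3)}(43) − f^{(3)}(4)) = −1/720 · (0.000383247 − 0.00126202) = 1.22052e-06.

S_2 ≈ 511.061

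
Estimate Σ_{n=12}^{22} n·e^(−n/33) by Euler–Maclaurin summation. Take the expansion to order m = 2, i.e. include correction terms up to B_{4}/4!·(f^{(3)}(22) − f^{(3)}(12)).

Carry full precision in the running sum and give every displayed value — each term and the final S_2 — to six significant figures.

S_2 ≈ 110.233

∫_12^22 x·e^(−x/33) dx evaluates to 100.437.
Boundary: ½(f(12) + f(22)) = ½(8.34173 + 11.2952) = 9.81845.
Integral + boundary = 110.255.
Correction k=1: B_{2}/2! · (f^{(1)}(22) − f^{(1)}(12)) = 1/12 · (0.171139 − 0.442364) = -0.0226021.
After k=1: 110.233.
Correction k=2: B_{4}/4! · (f^{(3)}(22) − f^{(3)}(12)) = −1/720 · (0.00110007 − 0.00168288) = 8.09457e-07.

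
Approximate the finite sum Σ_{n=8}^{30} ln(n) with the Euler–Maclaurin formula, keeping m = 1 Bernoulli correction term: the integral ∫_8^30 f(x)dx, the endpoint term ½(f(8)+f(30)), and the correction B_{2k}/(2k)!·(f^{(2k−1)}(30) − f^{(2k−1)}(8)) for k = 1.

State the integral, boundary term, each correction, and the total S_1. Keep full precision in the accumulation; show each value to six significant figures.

S_1 ≈ 66.1331

The integral term ∫_8^30 ln(x) dx = 63.4004.
Boundary: ½(f(8) + f(30)) = ½(2.07944 + 3.40120) = 2.74032.
Running total after boundary: 66.1407.
Correction k=1: B_{2}/2! · (f^{(1)}(30) − f^{(1)}(8)) = 1/12 · (0.0333333 − 0.125000) = -0.00763889.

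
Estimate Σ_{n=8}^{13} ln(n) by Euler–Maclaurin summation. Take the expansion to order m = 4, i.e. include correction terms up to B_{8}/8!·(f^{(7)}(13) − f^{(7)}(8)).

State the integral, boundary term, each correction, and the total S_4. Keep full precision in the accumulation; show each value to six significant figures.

S_4 ≈ 14.0270

Integral: ∫_8^13 ln(x) dx = 11.7088.
½[f(8) + f(13)] = ½[2.07944 + 2.56495] = 2.32220.
So far: 14.0310.
k=1: B_{2}/(2)! × [f^{(1)}(13) − f^{(1)}(8)] = 1/12 × (0.0769231 − 0.125000) = -0.00400641.
Partial sum through k=1: 14.0270.
k=2: B_{4}/(4)! × [f^{(3)}(13) − f^{(3)}(8)] = −1/720 × (0.000910332 − 0.00390625) = 4.16100e-06.
Partial sum through k=2: 14.0270.
k=3: B_{6}/(6)! × [f^{(5)}(13) − f^{(5)}(8)] = 1/30240 × (6.46390e-05 − 0.000732422) = -2.20828e-08.
Partial sum through k=3: 14.0270.
k=4: B_{8}/(8)! × [f^{(7)}(13) − f^{(7)}(8)] = −1/1209600 × (1.14744e-05 − 0.000343323) = 2.74346e-10.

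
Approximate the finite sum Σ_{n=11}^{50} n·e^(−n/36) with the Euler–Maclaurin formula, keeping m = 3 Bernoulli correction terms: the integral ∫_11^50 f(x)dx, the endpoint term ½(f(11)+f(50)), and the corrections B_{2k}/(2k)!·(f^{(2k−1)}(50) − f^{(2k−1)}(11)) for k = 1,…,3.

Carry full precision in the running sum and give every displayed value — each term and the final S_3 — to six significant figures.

S_3 ≈ 484.761

∫_11^50 x·e^(−x/36) dx evaluates to 474.526.
½[f(11) + f(50)] = ½[8.10385 + 12.4676] = 10.2857.
Integral + boundary = 484.811.
Correction k=1: B_{2}/2! · (f^{(1)}(50) − f^{(1)}(11)) = 1/12 · (-0.0969703 − 0.511607) = -0.0507148.
After k=1: 484.761.
Correction k=2: B_{4}/4! · (f^{(3)}(50) − f^{(3)}(11)) = −1/720 · (0.000309980 − 0.00153166) = 1.69678e-06.
After k=2: 484.761.
Correction k=3: B_{6}/6! · (f^{(5)}(50) − f^{(5)}(11)) = 1/30240 · (5.36098e-07 − 2.05908e-06) = -5.03631e-11.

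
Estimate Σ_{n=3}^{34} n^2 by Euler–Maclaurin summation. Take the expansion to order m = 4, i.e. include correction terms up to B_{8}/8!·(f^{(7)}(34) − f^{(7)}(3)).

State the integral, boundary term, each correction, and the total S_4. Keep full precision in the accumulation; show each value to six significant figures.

Integral: ∫_3^34 x^2 dx = 13092.3.
Boundary: ½(f(3) + f(34)) = ½(9.00000 + 1156.00) = 582.500.
So far: 13674.8.
k=1: B_{2}/(2)! × [f^{(1)}(34) − f^{(1)}(3)] = 1/12 × (68.0000 − 6.00000) = 5.16667.
After k=1: 13680.0.
k=2: B_{4}/(4)! × [f^{(3)}(34) − f^{(3)}(3)] = −1/720 × (0.00000 − 0.00000) = 0.00000.
After k=2: 13680.0.
k=3: B_{6}/(6)! × [f^{(5)}(34) − f^{(5)}(3)] = 1/30240 × (0.00000 − 0.00000) = 0.00000.
After k=3: 13680.0.
k=4: B_{8}/(8)! × [f^{(7)}(34) − f^{(7)}(3)] = −1/1209600 × (0.00000 − 0.00000) = 0.00000.

S_4 ≈ 13680.0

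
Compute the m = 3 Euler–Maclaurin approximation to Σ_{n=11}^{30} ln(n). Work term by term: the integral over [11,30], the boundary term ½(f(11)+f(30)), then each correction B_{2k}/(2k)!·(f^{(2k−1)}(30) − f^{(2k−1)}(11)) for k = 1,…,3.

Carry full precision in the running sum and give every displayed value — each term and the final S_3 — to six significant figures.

∫_11^30 ln(x) dx evaluates to 56.6591.
Boundary: ½(f(11) + f(30)) = ½(2.39790 + 3.40120) = 2.89955.
Running total after boundary: 59.5586.
k=1: B_{2}/(2)! × [f^{(1)}(30) − f^{(1)}(11)] = 1/12 × (0.0333333 − 0.0909091) = -0.00479798.
Partial sum through k=1: 59.5538.
k=2: B_{4}/(4)! × [f^{(3)}(30) − f^{(3)}(11)] = −1/720 × (7.40741e-05 − 0.00150263) = 1.98410e-06.
Partial sum through k=2: 59.5538.
k=3: B_{6}/(6)! × [f^{(5)}(30) − f^{(5)}(11)] = 1/30240 × (9.87654e-07 − 0.000149021) = -4.89529e-09.

S_3 ≈ 59.5538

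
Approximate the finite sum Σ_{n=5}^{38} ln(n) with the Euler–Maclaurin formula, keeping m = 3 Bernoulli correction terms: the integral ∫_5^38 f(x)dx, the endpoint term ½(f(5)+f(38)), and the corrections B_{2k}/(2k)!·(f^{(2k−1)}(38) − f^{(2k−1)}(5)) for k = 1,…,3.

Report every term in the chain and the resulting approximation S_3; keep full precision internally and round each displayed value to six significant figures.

S_3 ≈ 99.7901

The integral term ∫_5^38 ln(x) dx = 97.1811.
Boundary: ½(f(5) + f(38)) = ½(1.60944 + 3.63759) = 2.62351.
Integral + boundary = 99.8046.
Correction k=1: B_{2}/2! · (f^{(1)}(38) − f^{(1)}(5)) = 1/12 · (0.0263158 − 0.200000) = -0.0144737.
After k=1: 99.7901.
Correction k=2: B_{4}/4! · (f^{(3)}(38) − f^{(3)}(5)) = −1/720 · (3.64485e-05 − 0.0160000) = 2.21716e-05.
After k=2: 99.7901.
Correction k=3: B_{6}/6! · (f^{(5)}(38) − f^{(5)}(5)) = 1/30240 · (3.02896e-07 − 0.00768000) = -2.53958e-07.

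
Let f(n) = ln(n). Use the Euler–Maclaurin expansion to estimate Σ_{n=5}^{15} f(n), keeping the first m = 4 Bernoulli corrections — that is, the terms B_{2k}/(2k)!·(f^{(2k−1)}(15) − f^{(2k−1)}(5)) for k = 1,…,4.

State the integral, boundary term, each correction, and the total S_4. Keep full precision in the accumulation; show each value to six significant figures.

Integral: ∫_5^15 ln(x) dx = 22.5736.
Boundary: ½(f(5) + f(15)) = ½(1.60944 + 2.70805) = 2.15874.
Integral + boundary = 24.7323.
Correction k=1: B_{2}/2! · (f^{(1)}(15) − f^{(1)}(5)) = 1/12 · (0.0666667 − 0.200000) = -0.0111111.
Running total after k=1: 24.7212.
Correction k=2: B_{4}/4! · (f^{(3)}(15) − f^{(3)}(5)) = −1/720 · (0.000592593 − 0.0160000) = 2.13992e-05.
Running total after k=2: 24.7212.
Correction k=3: B_{6}/6! · (f^{(5)}(15) − f^{(5)}(5)) = 1/30240 · (3.16049e-05 − 0.00768000) = -2.52923e-07.
Running total after k=3: 24.7212.
Correction k=4: B_{8}/8! · (f^{(7)}(15) − f^{(7)}(5)) = −1/1209600 · (4.21399e-06 − 0.00921600) = 7.61556e-09.

S_4 ≈ 24.7212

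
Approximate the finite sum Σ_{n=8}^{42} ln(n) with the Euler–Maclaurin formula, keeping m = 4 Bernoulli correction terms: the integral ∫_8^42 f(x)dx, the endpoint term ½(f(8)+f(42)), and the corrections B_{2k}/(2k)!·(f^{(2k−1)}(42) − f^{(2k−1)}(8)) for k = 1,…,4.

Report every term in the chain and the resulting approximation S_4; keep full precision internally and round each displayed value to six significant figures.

S_4 ≈ 109.247

∫_8^42 ln(x) dx evaluates to 106.347.
Endpoint term: (f(8) + f(42))/2 = (2.07944 + 3.73767)/2 = 2.90856.
So far: 109.255.
Order-1 term: 1/12 · (0.0238095 − 0.125000) = -0.00843254.
Running total after k=1: 109.247.
Order-2 term: −1/720 · (2.69949e-05 − 0.00390625) = 5.38785e-06.
Running total after k=2: 109.247.
Order-3 term: 1/30240 · (1.83639e-07 − 0.000732422) = -2.42142e-08.
Running total after k=3: 109.247.
Order-4 term: −1/1209600 · (3.12311e-09 − 0.000343323) = 2.83829e-10.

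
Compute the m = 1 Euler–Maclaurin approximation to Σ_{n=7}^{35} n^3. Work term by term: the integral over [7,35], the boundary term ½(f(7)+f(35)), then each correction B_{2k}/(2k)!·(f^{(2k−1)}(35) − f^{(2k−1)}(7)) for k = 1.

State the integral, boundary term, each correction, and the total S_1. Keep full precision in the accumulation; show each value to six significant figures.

Integral: ∫_7^35 x^3 dx = 374556.
½[f(7) + f(35)] = ½[343.000 + 42875.0] = 21609.0.
Integral + boundary = 396165.
Order-1 term: 1/12 · (3675.00 − 147.000) = 294.000.

S_1 ≈ 396459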